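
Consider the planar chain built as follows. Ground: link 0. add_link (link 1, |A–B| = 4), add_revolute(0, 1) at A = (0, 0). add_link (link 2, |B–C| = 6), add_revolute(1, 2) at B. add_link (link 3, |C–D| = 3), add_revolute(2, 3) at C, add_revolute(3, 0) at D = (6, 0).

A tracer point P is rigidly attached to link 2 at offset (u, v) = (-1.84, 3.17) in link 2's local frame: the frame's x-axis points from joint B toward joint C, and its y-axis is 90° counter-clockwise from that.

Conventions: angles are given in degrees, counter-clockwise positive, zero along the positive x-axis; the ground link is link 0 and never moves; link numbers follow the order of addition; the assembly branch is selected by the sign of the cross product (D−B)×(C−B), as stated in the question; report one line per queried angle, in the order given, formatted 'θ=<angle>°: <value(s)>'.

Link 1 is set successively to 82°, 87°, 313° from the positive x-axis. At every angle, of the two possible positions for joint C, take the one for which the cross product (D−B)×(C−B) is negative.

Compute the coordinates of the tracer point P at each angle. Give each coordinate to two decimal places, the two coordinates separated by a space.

A=(0,0), D=(6.00,0)
θ=82°: B = A + 4.00·(cos82°, sin82°) = (0.5567, 3.9611)
θ=82°: |BD| = 6.7320
θ=82°: circle(B,6.00) ∩ circle(D,3.00): a=5.3713, h=2.6737
θ=82°:   candidates: C₊=(6.4730,2.9625) cross=17.999; C₋=(3.3266,-1.3613) cross=-17.999
θ=82°:   branch - wants cross < 0 → take C=(3.3266,-1.3613) (cross=-17.999)
θ=82°: ex = (C−B)/|BC| = (0.4617,-0.8871); ey = (0.8871,0.4617)
θ=82°: P = B + -1.84·ex + 3.17·ey = (2.5192,7.0567)
θ=87°: B = A + 4.00·(cos87°, sin87°) = (0.2093, 3.9945)
θ=87°: |BD| = 7.0348
θ=87°: circle(B,6.00) ∩ circle(D,3.00): a=5.4364, h=2.5388
θ=87°:   candidates: C₊=(6.1259,2.9974) cross=17.860; C₋=(3.2428,-1.1822) cross=-17.860
θ=87°:   branch - wants cross < 0 → take C=(3.2428,-1.1822) (cross=-17.860)
θ=87°: ex = (C−B)/|BC| = (0.5056,-0.8628); ey = (0.8628,0.5056)
θ=87°: P = B + -1.84·ex + 3.17·ey = (2.0141,7.1847)
θ=313°: B = A + 4.00·(cos313°, sin313°) = (2.7280, -2.9254)
θ=313°: |BD| = 4.3891
θ=313°: circle(B,6.00) ∩ circle(D,3.00): a=5.2704, h=2.8676
θ=313°:   candidates: C₊=(4.7456,2.7252) cross=12.586; C₋=(8.5683,-1.5504) cross=-12.586
θ=313°:   branch - wants cross < 0 → take C=(8.5683,-1.5504) (cross=-12.586)
θ=313°: ex = (C−B)/|BC| = (0.9734,0.2292); ey = (-0.2292,0.9734)
θ=313°: P = B + -1.84·ex + 3.17·ey = (0.2105,-0.2614)

θ=82°: 2.52 7.06
θ=87°: 2.01 7.18
θ=313°: 0.21 -0.26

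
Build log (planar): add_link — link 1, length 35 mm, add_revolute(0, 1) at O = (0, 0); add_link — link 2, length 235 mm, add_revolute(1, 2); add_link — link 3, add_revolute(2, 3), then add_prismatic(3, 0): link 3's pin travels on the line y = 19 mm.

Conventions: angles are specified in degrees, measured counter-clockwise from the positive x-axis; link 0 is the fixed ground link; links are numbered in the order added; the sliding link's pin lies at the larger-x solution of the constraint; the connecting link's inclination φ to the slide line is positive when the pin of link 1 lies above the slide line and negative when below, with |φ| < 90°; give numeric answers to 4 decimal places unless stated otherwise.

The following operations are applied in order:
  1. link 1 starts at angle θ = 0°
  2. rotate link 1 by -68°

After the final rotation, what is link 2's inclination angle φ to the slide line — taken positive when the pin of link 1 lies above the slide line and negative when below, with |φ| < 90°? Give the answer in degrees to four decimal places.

geometry: r = 35 mm, L = 235 mm, e = 19 mm; θ starts at 0°
rotate link 1 by -68°: θ ← 0° -68° = -68°
h = r sin θ − e = -32.451435 − 19 = -51.451435
sin φ = h / L = -51.451435 / 235 = -0.21894228
φ = arcsin(-0.21894228) = -12.646915°

-12.6469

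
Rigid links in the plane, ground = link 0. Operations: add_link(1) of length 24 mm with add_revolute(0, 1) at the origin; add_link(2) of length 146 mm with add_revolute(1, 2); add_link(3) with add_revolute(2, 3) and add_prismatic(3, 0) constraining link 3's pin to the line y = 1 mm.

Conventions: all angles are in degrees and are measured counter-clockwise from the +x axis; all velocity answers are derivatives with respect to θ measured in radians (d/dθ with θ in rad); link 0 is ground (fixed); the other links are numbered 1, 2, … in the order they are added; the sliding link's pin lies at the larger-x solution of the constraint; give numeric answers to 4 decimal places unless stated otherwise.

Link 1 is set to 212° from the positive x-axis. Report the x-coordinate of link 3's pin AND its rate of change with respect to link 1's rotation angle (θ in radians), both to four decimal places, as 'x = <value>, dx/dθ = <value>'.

geometry: r = 24 mm, L = 146 mm, e = 1 mm
crank pin P = (r cos θ, r sin θ) = (-20.353154, -12.718062)
h = r sin θ − e = -12.718062 − 1 = -13.718062
x = r cos θ + √(L² − h²) = -20.353154 + 145.354101 = 125.000947
dx/dθ = −r sin θ − h·r cos θ/√(L² − h²) (θ in radians; h = -13.718062) = 10.797196

x = 125.0009, dx/dθ = 10.7972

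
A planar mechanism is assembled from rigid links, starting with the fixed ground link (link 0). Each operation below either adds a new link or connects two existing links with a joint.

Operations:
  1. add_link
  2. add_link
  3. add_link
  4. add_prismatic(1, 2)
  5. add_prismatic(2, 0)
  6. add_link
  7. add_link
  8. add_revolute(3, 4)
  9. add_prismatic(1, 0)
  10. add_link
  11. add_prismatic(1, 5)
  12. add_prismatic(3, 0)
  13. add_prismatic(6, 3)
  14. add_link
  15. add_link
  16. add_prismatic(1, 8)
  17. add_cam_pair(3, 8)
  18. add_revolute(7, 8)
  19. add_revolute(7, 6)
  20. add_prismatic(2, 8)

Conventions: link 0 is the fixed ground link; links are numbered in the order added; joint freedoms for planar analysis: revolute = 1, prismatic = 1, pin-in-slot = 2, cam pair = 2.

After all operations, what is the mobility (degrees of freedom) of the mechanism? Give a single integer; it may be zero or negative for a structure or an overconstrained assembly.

link 0 = ground. State L|J1|J2 = 1|0|0
+link1  2|0|0
+link2  3|0|0
+link3  4|0|0
P(1,2) f=1→J1  4|1|0
P(2,0) f=1→J1  4|2|0
+link4  5|2|0
+link5  6|2|0
R(3,4) f=1→J1  6|3|0
P(1,0) f=1→J1  6|4|0
+link6  7|4|0
P(1,5) f=1→J1  7|5|0
P(3,0) f=1→J1  7|6|0
P(6,3) f=1→J1  7|7|0
+link7  8|7|0
+link8  9|7|0
P(1,8) f=1→J1  9|8|0
C(3,8) f=2→J2  9|8|1
R(7,8) f=1→J1  9|9|1
R(7,6) f=1→J1  9|10|1
P(2,8) f=1→J1  9|11|1
M = 3(9−1)−2·11−1 = 24−22−1 = 1

M = 1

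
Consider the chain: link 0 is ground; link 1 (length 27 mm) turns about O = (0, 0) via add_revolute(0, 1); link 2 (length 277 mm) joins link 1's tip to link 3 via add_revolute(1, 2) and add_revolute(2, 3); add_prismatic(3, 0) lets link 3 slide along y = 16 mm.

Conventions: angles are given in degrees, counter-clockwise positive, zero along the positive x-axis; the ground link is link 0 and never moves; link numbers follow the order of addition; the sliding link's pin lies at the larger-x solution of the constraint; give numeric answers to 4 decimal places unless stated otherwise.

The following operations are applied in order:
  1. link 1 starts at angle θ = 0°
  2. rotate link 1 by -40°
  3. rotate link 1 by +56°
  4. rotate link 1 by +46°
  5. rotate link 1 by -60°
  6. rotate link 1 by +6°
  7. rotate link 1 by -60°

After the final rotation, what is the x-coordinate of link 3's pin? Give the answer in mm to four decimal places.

geometry: r = 27 mm, L = 277 mm, e = 16 mm; θ starts at 0°
rotate link 1 by -40°: θ ← 0° -40° = -40°
rotate link 1 by +56°: θ ← -40° +56° = 16°
rotate link 1 by +46°: θ ← 16° +46° = 62°
rotate link 1 by -60°: θ ← 62° -60° = 2°
rotate link 1 by +6°: θ ← 2° +6° = 8°
rotate link 1 by -60°: θ ← 8° -60° = -52°
crank pin P = (r cos θ, r sin θ) = (16.622860, -21.276290)
h = r sin θ − e = -21.276290 − 16 = -37.276290
x = r cos θ + √(L² − h²) = 16.622860 + 274.480378 = 291.103238

291.1032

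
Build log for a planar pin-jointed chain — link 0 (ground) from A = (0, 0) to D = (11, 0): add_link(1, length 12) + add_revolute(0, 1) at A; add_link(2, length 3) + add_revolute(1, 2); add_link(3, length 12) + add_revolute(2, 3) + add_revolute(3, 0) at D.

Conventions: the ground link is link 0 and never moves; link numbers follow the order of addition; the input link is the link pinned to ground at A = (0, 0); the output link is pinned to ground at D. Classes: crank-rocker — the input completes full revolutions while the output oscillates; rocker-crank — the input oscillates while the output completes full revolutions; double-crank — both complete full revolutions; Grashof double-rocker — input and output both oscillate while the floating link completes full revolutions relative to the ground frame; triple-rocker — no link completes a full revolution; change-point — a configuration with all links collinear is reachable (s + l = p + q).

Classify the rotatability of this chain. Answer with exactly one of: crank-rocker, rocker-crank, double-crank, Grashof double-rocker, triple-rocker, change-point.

lengths: ground=11, input=12, coupler=3, output=12
sorted: s=3 (shortest), l=12 (longest), p+q=23
s + l = 15 vs p + q = 23
s + l < p + q (Grashof) with shortest = coupler link → Grashof double-rocker

Grashof double-rocker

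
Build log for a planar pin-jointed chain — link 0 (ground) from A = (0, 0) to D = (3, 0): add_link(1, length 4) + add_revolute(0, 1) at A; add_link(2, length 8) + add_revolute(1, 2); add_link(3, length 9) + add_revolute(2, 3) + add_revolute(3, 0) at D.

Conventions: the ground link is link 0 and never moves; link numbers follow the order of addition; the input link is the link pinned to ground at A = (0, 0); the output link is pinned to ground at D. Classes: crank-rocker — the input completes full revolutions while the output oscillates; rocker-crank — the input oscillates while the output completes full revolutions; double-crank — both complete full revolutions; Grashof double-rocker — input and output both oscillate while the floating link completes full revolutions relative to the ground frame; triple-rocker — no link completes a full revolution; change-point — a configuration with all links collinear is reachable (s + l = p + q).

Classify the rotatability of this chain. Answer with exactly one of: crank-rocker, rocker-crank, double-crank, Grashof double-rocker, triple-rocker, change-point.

lengths: ground=3, input=4, coupler=8, output=9
sorted: s=3 (shortest), l=9 (longest), p+q=12
s + l = 12 vs p + q = 12
s + l = p + q → change-point (collinear configuration reachable)

change-point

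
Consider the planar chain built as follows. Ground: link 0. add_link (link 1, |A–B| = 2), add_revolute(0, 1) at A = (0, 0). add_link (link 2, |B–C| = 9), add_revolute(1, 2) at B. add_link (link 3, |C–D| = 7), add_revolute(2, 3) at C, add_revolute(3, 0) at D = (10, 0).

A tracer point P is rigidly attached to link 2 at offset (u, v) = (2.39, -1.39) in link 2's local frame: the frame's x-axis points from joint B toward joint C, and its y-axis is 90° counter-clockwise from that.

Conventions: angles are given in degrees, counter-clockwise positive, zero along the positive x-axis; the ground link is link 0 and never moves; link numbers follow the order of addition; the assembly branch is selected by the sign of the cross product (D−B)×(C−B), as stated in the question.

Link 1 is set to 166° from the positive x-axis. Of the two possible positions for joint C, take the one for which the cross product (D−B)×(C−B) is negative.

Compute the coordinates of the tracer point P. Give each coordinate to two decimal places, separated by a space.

A=(0,0), D=(10.00,0)
B = A + 2.00·(cos166°, sin166°) = (-1.9406, 0.4838)
|BD| = 11.9504
circle(B,9.00) ∩ circle(D,7.00): a=7.3141, h=5.2445
  candidates: C₊=(5.5798,5.4279) cross=62.673; C₋=(5.1551,-5.0525) cross=-62.673
  branch - wants cross < 0 → take C=(5.1551,-5.0525) (cross=-62.673)
ex = (C−B)/|BC| = (0.7884,-0.6151); ey = (0.6151,0.7884)
P = B + 2.39·ex + -1.39·ey = (-0.9113,-2.0822)

-0.91 -2.08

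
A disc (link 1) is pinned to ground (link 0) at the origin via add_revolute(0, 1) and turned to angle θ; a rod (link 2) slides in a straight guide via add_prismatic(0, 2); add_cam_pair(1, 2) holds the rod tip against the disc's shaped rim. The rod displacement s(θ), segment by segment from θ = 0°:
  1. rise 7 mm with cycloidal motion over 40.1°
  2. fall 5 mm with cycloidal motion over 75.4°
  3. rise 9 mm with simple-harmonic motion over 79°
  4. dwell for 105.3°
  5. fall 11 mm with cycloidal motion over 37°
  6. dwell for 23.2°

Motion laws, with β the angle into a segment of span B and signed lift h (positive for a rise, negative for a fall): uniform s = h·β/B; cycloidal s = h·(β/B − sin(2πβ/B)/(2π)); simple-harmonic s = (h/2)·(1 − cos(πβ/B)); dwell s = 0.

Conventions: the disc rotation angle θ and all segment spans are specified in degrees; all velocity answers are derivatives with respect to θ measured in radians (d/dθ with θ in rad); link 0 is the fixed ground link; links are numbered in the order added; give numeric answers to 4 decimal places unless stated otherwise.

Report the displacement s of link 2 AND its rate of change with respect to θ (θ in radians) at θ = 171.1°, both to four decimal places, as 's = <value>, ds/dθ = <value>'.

segment 1 (0° to 40.1°, cycloidal, h = 7) is passed completely: s = 0.0000 + (7) = 7.0000
segment 2 (40.1° to 115.5°, cycloidal, h = -5) is passed completely: s = 7.0000 + (-5) = 2.0000
θ = 171.1° falls in segment 3 (115.5° to 194.5°, simple-harmonic, h = 9): β = 171.1 − 115.5 = 55.6°, B = 79°; Δs = 9/2·(1 − cos(π·0.7038)) = 7.1883; s = 2.0000 + 7.1883 = 9.1883
velocity in seg [115.5°–194.5°] (simple-harmonic), θ in radians: β = 55.6° = 0.9704 rad, B = 79° = 1.3788 rad; ds/dθ = (πh/(2B)) sin(πβ/B) = (π·9/(2·1.3788)) sin(π·0.7038) = 8.222497 mm/rad

s = 9.1883, ds/dθ = 8.2225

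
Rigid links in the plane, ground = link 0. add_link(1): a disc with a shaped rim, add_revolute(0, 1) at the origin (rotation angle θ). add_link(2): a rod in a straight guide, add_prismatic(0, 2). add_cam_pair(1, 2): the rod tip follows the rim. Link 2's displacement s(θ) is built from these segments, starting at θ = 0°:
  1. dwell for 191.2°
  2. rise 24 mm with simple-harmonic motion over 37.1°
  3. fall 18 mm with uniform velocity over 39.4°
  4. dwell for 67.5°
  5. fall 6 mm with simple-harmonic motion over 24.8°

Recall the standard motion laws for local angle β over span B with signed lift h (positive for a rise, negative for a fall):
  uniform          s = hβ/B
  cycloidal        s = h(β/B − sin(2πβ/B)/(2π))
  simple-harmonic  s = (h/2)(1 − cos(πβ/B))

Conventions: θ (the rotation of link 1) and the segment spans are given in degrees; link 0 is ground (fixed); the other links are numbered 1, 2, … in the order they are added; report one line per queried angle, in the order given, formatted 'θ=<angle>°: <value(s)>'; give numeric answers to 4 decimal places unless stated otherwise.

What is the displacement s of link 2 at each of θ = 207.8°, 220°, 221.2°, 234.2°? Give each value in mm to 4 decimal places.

segment 1 (0° to 191.2°, dwell): s unchanged at 0.0000
θ = 207.8° falls in segment 2 (191.2° to 228.3°, simple-harmonic, h = 24): β = 207.8 − 191.2 = 16.6°, B = 37.1°; Δs = 24/2·(1 − cos(π·0.4474)) = 10.0275; s = 0.0000 + 10.0275 = 10.0275
θ = 220° falls in segment 2 (191.2° to 228.3°, simple-harmonic, h = 24): β = 220 − 191.2 = 28.8°, B = 37.1°; Δs = 24/2·(1 − cos(π·0.7763)) = 21.1561; s = 0.0000 + 21.1561 = 21.1561
θ = 221.2° falls in segment 2 (191.2° to 228.3°, simple-harmonic, h = 24): β = 221.2 − 191.2 = 30°, B = 37.1°; Δs = 24/2·(1 − cos(π·0.8086)) = 21.8957; s = 0.0000 + 21.8957 = 21.8957
segment 2 (191.2° to 228.3°, simple-harmonic, h = 24) is passed completely: s = 0.0000 + (24) = 24.0000
θ = 234.2° falls in segment 3 (228.3° to 267.7°, uniform, h = -18): β = 234.2 − 228.3 = 5.9°, B = 39.4°; Δs = -18·5.9/39.4 = -2.6954; s = 24.0000 − 2.6954 = 21.3046

θ=207.8°: 10.0275
θ=220°: 21.1561
θ=221.2°: 21.8957
θ=234.2°: 21.3046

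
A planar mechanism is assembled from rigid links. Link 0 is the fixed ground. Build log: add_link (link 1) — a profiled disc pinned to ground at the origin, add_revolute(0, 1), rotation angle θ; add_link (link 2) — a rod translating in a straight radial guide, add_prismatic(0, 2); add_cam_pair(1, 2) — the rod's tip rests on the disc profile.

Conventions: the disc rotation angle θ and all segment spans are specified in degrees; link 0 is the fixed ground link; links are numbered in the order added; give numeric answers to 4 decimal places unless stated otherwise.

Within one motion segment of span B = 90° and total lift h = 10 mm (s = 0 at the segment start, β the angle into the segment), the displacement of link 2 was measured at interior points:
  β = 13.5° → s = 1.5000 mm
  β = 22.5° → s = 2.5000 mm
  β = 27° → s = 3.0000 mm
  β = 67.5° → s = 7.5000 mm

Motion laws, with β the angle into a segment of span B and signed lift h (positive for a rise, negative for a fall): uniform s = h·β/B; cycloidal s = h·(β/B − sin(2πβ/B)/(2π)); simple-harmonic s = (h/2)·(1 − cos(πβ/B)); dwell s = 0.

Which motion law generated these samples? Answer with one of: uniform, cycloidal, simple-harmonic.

candidates at β/B = r: uniform s = h·r (linear in β); cycloidal s = h·(r − sin(2πr)/(2π)); simple-harmonic s = (h/2)(1 − cos(πr))
β=13.5°: printed 1.5000 | uniform 1.5000, cycloidal 0.2124, simple-harmonic 0.5450
β=22.5°: printed 2.5000 | uniform 2.5000, cycloidal 0.9085, simple-harmonic 1.4645
β=27°: printed 3.0000 | uniform 3.0000, cycloidal 1.4863, simple-harmonic 2.0611
β=67.5°: printed 7.5000 | uniform 7.5000, cycloidal 9.0915, simple-harmonic 8.5355
only one law matches every sample → uniform

uniform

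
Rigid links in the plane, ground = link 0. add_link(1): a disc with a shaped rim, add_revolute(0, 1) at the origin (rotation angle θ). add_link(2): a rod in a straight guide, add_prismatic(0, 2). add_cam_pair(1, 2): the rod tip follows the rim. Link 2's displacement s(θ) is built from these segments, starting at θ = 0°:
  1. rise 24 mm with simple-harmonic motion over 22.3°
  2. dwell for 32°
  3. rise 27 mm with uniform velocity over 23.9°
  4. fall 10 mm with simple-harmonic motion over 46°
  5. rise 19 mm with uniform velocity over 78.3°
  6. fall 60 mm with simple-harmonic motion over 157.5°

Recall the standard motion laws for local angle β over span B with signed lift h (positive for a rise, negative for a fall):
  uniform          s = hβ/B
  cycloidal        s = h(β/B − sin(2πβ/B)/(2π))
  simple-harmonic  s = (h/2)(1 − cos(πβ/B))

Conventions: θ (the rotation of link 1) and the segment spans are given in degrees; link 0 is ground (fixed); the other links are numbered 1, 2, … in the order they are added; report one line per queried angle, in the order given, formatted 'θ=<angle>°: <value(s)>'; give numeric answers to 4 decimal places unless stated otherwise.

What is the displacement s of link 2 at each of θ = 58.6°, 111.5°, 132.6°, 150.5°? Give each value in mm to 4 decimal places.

segment 1 (0° to 22.3°, simple-harmonic, h = 24) is passed completely: s = 0.0000 + (24) = 24.0000
segment 2 (22.3° to 54.3°, dwell): s unchanged at 24.0000
θ = 58.6° falls in segment 3 (54.3° to 78.2°, uniform, h = 27): β = 58.6 − 54.3 = 4.3°, B = 23.9°; Δs = 27·4.3/23.9 = 4.8577; s = 24.0000 + 4.8577 = 28.8577
segment 3 (54.3° to 78.2°, uniform, h = 27) is passed completely: s = 24.0000 + (27) = 51.0000
θ = 111.5° falls in segment 4 (78.2° to 124.2°, simple-harmonic, h = -10): β = 111.5 − 78.2 = 33.3°, B = 46°; Δs = -10/2·(1 − cos(π·0.7239)) = -8.2342; s = 51.0000 − 8.2342 = 42.7658
segment 4 (78.2° to 124.2°, simple-harmonic, h = -10) is passed completely: s = 51.0000 + (-10) = 41.0000
θ = 132.6° falls in segment 5 (124.2° to 202.5°, uniform, h = 19): β = 132.6 − 124.2 = 8.4°, B = 78.3°; Δs = 19·8.4/78.3 = 2.0383; s = 41.0000 + 2.0383 = 43.0383
θ = 150.5° falls in segment 5 (124.2° to 202.5°, uniform, h = 19): β = 150.5 − 124.2 = 26.3°, B = 78.3°; Δs = 19·26.3/78.3 = 6.3819; s = 41.0000 + 6.3819 = 47.3819

θ=58.6°: 28.8577
θ=111.5°: 42.7658
θ=132.6°: 43.0383
θ=150.5°: 47.3819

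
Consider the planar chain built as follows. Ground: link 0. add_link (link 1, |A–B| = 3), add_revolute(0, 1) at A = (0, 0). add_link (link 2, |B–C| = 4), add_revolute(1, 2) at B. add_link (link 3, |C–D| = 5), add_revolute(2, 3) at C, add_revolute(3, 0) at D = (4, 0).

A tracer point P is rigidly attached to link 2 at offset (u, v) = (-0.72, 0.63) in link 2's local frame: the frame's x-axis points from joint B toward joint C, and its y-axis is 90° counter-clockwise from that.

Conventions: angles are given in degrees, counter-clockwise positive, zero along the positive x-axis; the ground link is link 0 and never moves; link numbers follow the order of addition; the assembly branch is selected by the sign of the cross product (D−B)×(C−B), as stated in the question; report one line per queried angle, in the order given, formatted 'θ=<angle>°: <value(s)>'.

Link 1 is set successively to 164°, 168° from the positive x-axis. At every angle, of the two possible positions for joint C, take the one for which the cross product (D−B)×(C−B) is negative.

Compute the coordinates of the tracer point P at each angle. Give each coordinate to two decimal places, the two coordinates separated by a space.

A=(0,0), D=(4.00,0)
θ=164°: B = A + 3.00·(cos164°, sin164°) = (-2.8838, 0.8269)
θ=164°: |BD| = 6.9333
θ=164°: circle(B,4.00) ∩ circle(D,5.00): a=2.8176, h=2.8392
θ=164°:   candidates: C₊=(0.2523,3.3098) cross=19.685; C₋=(-0.4249,-2.3281) cross=-19.685
θ=164°:   branch - wants cross < 0 → take C=(-0.4249,-2.3281) (cross=-19.685)
θ=164°: ex = (C−B)/|BC| = (0.6147,-0.7888); ey = (0.7888,0.6147)
θ=164°: P = B + -0.72·ex + 0.63·ey = (-2.8295,1.7821)
θ=168°: B = A + 3.00·(cos168°, sin168°) = (-2.9344, 0.6237)
θ=168°: |BD| = 6.9624
θ=168°: circle(B,4.00) ∩ circle(D,5.00): a=2.8349, h=2.8219
θ=168°:   candidates: C₊=(0.1419,3.1804) cross=19.648; C₋=(-0.3638,-2.4408) cross=-19.648
θ=168°:   branch - wants cross < 0 → take C=(-0.3638,-2.4408) (cross=-19.648)
θ=168°: ex = (C−B)/|BC| = (0.6427,-0.7661); ey = (0.7661,0.6427)
θ=168°: P = B + -0.72·ex + 0.63·ey = (-2.9145,1.5802)

θ=164°: -2.83 1.78
θ=168°: -2.91 1.58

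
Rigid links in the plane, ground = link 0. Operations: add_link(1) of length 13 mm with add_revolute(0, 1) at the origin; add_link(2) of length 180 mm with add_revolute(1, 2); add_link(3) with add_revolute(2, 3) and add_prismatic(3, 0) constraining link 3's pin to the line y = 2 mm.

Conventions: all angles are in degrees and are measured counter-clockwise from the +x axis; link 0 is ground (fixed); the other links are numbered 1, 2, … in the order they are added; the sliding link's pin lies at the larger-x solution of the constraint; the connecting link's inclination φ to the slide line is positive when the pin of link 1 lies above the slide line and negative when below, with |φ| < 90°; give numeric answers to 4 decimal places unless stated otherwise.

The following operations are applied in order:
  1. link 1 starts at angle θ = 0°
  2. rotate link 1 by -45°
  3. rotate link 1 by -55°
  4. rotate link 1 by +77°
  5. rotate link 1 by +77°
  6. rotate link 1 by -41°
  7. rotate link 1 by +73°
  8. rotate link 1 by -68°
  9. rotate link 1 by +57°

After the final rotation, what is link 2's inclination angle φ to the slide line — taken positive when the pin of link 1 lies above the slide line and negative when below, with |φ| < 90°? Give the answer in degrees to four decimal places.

geometry: r = 13 mm, L = 180 mm, e = 2 mm; θ starts at 0°
rotate link 1 by -45°: θ ← 0° -45° = -45°
rotate link 1 by -55°: θ ← -45° -55° = -100°
rotate link 1 by +77°: θ ← -100° +77° = -23°
rotate link 1 by +77°: θ ← -23° +77° = 54°
rotate link 1 by -41°: θ ← 54° -41° = 13°
rotate link 1 by +73°: θ ← 13° +73° = 86°
rotate link 1 by -68°: θ ← 86° -68° = 18°
rotate link 1 by +57°: θ ← 18° +57° = 75°
h = r sin θ − e = 12.557036 − 2 = 10.557036
sin φ = h / L = 10.557036 / 180 = 0.05865020
φ = arcsin(0.05865020) = 3.362338°

3.3623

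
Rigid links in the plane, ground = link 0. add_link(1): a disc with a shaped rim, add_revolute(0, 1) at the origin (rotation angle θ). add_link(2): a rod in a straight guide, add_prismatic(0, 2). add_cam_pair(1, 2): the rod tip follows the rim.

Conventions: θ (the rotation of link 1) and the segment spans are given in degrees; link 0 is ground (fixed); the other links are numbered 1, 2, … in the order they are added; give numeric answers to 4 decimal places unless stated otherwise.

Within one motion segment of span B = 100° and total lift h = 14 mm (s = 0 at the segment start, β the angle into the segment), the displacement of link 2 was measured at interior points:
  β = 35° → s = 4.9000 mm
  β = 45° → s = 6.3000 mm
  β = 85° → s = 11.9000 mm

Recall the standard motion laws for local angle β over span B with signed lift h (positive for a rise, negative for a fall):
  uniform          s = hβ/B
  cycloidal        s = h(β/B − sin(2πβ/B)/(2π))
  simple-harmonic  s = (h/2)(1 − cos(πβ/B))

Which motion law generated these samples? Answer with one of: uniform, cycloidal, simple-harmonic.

candidates at β/B = r: uniform s = h·r (linear in β); cycloidal s = h·(r − sin(2πr)/(2π)); simple-harmonic s = (h/2)(1 − cos(πr))
β=35°: printed 4.9000 | uniform 4.9000, cycloidal 3.0974, simple-harmonic 3.8221
β=45°: printed 6.3000 | uniform 6.3000, cycloidal 5.6115, simple-harmonic 5.9050
β=85°: printed 11.9000 | uniform 11.9000, cycloidal 13.7026, simple-harmonic 13.2370
only one law matches every sample → uniform

uniform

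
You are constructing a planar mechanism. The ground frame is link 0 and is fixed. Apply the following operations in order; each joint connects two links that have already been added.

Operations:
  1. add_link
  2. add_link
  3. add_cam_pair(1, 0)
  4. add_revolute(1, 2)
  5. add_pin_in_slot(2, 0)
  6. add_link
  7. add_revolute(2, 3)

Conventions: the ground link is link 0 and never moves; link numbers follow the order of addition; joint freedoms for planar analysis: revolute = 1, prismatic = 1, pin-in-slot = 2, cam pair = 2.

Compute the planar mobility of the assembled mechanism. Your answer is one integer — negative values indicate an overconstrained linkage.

(L,J1,J2)=(1,0,0); link0 fixed
link1: (2,0,0)
link2: (3,0,0)
C 1-0 [J2]: (3,0,1)
R 1-2 [J1]: (3,1,1)
PS 2-0 [J2]: (3,1,2)
link3: (4,1,2)
R 2-3 [J1]: (4,2,2)
Grübler: 3·3 − 2·2 − 2 = 3

M = 3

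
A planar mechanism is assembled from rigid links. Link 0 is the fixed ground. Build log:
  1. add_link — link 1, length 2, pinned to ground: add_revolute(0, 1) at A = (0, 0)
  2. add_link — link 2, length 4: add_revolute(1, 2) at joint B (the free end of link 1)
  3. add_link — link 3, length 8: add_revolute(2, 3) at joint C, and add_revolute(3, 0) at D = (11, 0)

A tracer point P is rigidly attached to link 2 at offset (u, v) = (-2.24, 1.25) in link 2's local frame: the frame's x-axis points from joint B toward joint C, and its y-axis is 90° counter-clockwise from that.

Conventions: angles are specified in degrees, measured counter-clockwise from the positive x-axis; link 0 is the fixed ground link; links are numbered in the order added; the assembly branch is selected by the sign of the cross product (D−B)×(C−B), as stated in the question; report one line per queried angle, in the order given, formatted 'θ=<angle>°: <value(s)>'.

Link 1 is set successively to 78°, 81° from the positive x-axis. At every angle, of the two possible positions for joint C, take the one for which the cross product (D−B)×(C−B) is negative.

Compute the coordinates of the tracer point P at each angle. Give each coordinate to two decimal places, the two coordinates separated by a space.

A=(0,0), D=(11.00,0)
θ=78°: B = A + 2.00·(cos78°, sin78°) = (0.4158, 1.9563)
θ=78°: |BD| = 10.7635
θ=78°: circle(B,4.00) ∩ circle(D,8.00): a=3.1520, h=2.4628
θ=78°:   candidates: C₊=(3.9629,3.8052) cross=26.508; C₋=(3.0677,-1.0383) cross=-26.508
θ=78°:   branch - wants cross < 0 → take C=(3.0677,-1.0383) (cross=-26.508)
θ=78°: ex = (C−B)/|BC| = (0.6630,-0.7487); ey = (0.7487,0.6630)
θ=78°: P = B + -2.24·ex + 1.25·ey = (-0.1334,4.4620)
θ=81°: B = A + 2.00·(cos81°, sin81°) = (0.3129, 1.9754)
θ=81°: |BD| = 10.8682
θ=81°: circle(B,4.00) ∩ circle(D,8.00): a=3.2258, h=2.3652
θ=81°:   candidates: C₊=(3.9148,3.7149) cross=25.706; C₋=(3.0550,-0.9368) cross=-25.706
θ=81°:   branch - wants cross < 0 → take C=(3.0550,-0.9368) (cross=-25.706)
θ=81°: ex = (C−B)/|BC| = (0.6855,-0.7280); ey = (0.7280,0.6855)
θ=81°: P = B + -2.24·ex + 1.25·ey = (-0.3127,4.4631)

θ=78°: -0.13 4.46
θ=81°: -0.31 4.46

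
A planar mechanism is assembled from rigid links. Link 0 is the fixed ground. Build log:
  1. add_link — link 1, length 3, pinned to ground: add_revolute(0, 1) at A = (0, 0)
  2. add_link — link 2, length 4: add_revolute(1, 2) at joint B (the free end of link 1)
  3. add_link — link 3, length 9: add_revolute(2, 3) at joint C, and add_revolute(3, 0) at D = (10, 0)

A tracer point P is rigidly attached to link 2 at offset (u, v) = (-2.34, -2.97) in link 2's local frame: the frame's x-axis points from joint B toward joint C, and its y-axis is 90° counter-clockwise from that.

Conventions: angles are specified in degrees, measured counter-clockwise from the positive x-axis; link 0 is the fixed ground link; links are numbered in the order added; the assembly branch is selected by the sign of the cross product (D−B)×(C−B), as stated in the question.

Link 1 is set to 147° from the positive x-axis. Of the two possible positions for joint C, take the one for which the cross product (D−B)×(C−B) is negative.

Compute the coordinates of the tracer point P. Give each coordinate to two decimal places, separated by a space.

A=(0,0), D=(10.00,0)
B = A + 3.00·(cos147°, sin147°) = (-2.5160, 1.6339)
|BD| = 12.6222
circle(B,4.00) ∩ circle(D,9.00): a=3.7363, h=1.4284
  candidates: C₊=(1.3737,2.5666) cross=18.029; C₋=(1.0039,-0.2661) cross=-18.029
  branch - wants cross < 0 → take C=(1.0039,-0.2661) (cross=-18.029)
ex = (C−B)/|BC| = (0.8800,-0.4750); ey = (0.4750,0.8800)
P = B + -2.34·ex + -2.97·ey = (-5.9859,0.1319)

-5.99 0.13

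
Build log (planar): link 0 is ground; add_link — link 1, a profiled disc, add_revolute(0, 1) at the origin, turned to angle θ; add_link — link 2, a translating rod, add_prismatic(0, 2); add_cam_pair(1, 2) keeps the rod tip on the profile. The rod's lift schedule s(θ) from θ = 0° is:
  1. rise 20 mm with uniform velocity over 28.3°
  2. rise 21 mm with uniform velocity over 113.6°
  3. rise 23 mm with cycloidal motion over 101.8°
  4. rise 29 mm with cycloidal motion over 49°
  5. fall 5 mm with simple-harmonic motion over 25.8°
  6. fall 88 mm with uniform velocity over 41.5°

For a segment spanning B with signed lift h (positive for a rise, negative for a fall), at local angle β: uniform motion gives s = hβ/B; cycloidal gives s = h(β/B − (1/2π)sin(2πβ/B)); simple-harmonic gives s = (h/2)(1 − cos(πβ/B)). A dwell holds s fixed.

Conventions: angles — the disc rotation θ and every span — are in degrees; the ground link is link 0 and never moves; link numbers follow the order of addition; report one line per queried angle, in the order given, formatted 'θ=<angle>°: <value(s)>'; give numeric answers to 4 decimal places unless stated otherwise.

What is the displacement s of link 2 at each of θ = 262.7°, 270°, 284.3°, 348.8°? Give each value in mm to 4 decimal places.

seg 1 [0°–28.3°] uniform, h=20: full span → s += 20 → s = 20.0000
seg 2 [28.3°–141.9°] uniform, h=21: full span → s += 21 → s = 41.0000
seg 3 [141.9°–243.7°] cycloidal, h=23: full span → s += 23 → s = 64.0000
seg 4 [243.7°–292.7°] cycloidal, h=29: θ=262.7° here. β=19, B=49. 29·(0.3878 − sin(2π·0.3878)/(2π)) = 8.2530 → s = 72.2530
seg 4 [243.7°–292.7°] cycloidal, h=29: θ=270° here. β=26.3, B=49. 29·(0.5367 − sin(2π·0.5367)/(2π)) = 16.6212 → s = 80.6212
seg 4 [243.7°–292.7°] cycloidal, h=29: θ=284.3° here. β=40.6, B=49. 29·(0.8286 − sin(2π·0.8286)/(2π)) = 28.0930 → s = 92.0930
seg 4 [243.7°–292.7°] cycloidal, h=29: full span → s += 29 → s = 93.0000
seg 5 [292.7°–318.5°] simple-harmonic, h=-5: full span → s += -5 → s = 88.0000
seg 6 [318.5°–360°] uniform, h=-88: θ=348.8° here. β=30.3, B=41.5. -88·30.3/41.5 = -64.2506 → s = 23.7494

θ=262.7°: 72.2530
θ=270°: 80.6212
θ=284.3°: 92.0930
θ=348.8°: 23.7494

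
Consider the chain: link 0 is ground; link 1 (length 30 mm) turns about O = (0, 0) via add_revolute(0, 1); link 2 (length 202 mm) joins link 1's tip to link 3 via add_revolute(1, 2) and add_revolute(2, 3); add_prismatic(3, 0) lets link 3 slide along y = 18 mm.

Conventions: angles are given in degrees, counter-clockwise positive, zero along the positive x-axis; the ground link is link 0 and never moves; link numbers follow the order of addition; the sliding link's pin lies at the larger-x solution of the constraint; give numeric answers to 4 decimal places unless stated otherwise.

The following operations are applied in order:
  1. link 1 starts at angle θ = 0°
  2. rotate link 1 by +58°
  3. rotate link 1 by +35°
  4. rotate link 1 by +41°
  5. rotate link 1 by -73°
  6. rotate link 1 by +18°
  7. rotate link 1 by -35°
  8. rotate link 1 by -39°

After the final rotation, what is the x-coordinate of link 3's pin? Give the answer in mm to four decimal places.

geometry: r = 30 mm, L = 202 mm, e = 18 mm; θ starts at 0°
rotate link 1 by +58°: θ ← 0° +58° = 58°
rotate link 1 by +35°: θ ← 58° +35° = 93°
rotate link 1 by +41°: θ ← 93° +41° = 134°
rotate link 1 by -73°: θ ← 134° -73° = 61°
rotate link 1 by +18°: θ ← 61° +18° = 79°
rotate link 1 by -35°: θ ← 79° -35° = 44°
rotate link 1 by -39°: θ ← 44° -39° = 5°
crank pin P = (r cos θ, r sin θ) = (29.885841, 2.614672)
h = r sin θ − e = 2.614672 − 18 = -15.385328
x = r cos θ + √(L² − h²) = 29.885841 + 201.413236 = 231.299077

231.2991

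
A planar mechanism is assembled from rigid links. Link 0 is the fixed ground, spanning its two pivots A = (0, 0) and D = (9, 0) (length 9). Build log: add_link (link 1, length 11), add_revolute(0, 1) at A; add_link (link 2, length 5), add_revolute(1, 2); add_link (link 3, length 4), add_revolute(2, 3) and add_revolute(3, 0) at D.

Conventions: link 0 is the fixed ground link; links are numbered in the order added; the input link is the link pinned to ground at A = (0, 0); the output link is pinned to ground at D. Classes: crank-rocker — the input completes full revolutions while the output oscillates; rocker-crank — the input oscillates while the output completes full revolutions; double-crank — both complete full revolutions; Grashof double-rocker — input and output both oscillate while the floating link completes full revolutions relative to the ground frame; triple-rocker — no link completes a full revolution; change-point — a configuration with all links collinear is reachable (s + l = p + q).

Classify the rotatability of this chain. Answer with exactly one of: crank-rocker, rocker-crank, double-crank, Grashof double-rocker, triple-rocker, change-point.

lengths: ground=9, input=11, coupler=5, output=4
sorted: s=4 (shortest), l=11 (longest), p+q=14
s + l = 15 vs p + q = 14
s + l > p + q → non-Grashof → no link fully rotates → triple-rocker

triple-rocker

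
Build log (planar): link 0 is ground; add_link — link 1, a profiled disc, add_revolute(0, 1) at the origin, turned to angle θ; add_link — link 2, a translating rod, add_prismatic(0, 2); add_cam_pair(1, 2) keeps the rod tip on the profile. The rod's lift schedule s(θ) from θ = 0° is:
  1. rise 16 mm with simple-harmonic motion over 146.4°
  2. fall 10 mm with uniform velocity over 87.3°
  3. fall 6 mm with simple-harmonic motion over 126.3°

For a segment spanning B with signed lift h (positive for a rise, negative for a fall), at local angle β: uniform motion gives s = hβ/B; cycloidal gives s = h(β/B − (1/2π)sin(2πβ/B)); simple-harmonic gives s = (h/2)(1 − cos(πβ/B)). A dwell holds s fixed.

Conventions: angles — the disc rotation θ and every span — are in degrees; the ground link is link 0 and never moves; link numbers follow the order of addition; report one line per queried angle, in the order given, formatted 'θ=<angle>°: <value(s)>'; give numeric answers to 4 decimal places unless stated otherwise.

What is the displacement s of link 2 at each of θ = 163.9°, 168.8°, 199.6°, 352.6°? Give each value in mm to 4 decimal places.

seg 1 [0°–146.4°] simple-harmonic, h=16: full span → s += 16 → s = 16.0000
seg 2 [146.4°–233.7°] uniform, h=-10: θ=163.9° here. β=17.5, B=87.3. -10·17.5/87.3 = -2.0046 → s = 13.9954
seg 2 [146.4°–233.7°] uniform, h=-10: θ=168.8° here. β=22.4, B=87.3. -10·22.4/87.3 = -2.5659 → s = 13.4341
seg 2 [146.4°–233.7°] uniform, h=-10: θ=199.6° here. β=53.2, B=87.3. -10·53.2/87.3 = -6.0939 → s = 9.9061
seg 2 [146.4°–233.7°] uniform, h=-10: full span → s += -10 → s = 6.0000
seg 3 [233.7°–360°] simple-harmonic, h=-6: θ=352.6° here. β=118.9, B=126.3. -6/2·(1 − cos(π·0.9414)) = -5.9493 → s = 0.0507

θ=163.9°: 13.9954
θ=168.8°: 13.4341
θ=199.6°: 9.9061
θ=352.6°: 0.0507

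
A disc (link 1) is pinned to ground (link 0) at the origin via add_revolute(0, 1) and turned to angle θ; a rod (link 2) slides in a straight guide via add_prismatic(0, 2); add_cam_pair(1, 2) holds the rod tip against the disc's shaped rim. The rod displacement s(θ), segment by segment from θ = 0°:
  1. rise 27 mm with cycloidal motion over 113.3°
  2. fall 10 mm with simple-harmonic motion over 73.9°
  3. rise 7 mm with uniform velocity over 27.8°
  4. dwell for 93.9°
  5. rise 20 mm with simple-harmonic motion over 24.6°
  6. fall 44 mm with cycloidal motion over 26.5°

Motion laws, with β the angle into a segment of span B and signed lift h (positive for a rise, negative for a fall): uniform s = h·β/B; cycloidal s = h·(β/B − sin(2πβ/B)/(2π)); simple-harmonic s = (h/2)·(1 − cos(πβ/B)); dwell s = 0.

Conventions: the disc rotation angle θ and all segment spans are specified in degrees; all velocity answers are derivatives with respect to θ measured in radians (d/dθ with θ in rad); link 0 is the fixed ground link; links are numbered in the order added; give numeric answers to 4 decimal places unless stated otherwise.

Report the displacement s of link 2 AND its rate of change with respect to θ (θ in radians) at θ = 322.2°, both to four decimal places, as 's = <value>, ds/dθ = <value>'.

segment 1 (0° to 113.3°, cycloidal, h = 27) is passed completely: s = 0.0000 + (27) = 27.0000
segment 2 (113.3° to 187.2°, simple-harmonic, h = -10) is passed completely: s = 27.0000 + (-10) = 17.0000
segment 3 (187.2° to 215°, uniform, h = 7) is passed completely: s = 17.0000 + (7) = 24.0000
segment 4 (215° to 308.9°, dwell): s unchanged at 24.0000
θ = 322.2° falls in segment 5 (308.9° to 333.5°, simple-harmonic, h = 20): β = 322.2 − 308.9 = 13.3°, B = 24.6°; Δs = 20/2·(1 − cos(π·0.5407)) = 11.2736; s = 24.0000 + 11.2736 = 35.2736
velocity in seg [308.9°–333.5°] (simple-harmonic), θ in radians: β = 13.3° = 0.2321 rad, B = 24.6° = 0.4294 rad; ds/dθ = (πh/(2B)) sin(πβ/B) = (π·20/(2·0.4294)) sin(π·0.5407) = 72.574868 mm/rad

s = 35.2736, ds/dθ = 72.5749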